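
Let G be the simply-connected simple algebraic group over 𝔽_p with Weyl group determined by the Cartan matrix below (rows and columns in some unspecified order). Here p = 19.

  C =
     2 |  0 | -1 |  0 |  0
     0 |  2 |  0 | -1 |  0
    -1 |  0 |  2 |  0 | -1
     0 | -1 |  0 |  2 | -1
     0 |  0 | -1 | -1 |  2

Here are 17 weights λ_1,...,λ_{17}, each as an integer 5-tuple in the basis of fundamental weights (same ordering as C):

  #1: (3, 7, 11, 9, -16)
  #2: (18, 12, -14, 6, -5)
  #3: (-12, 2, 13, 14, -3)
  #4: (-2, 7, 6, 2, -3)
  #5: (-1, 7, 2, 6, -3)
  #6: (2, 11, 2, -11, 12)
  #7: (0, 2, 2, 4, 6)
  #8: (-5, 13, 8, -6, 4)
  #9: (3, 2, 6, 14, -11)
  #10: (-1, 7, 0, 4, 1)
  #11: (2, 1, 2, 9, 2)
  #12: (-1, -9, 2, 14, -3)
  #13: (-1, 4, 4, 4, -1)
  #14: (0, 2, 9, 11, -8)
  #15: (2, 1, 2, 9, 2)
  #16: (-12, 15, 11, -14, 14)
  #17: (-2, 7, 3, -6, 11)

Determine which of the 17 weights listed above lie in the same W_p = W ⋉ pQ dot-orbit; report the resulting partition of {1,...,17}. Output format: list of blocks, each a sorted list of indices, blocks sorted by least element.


Root system A_5: the 5×5 matrix C matches after relabeling.

λ_j+ρ reflected into Ā_19 (⟨·,θ^∨⟩≤19); 5-tuples as given:

  λ_1+ρ ↦ (1, 3, 3, 5, 7);  λ_2+ρ ↦ (1, 0, 3, 10, 3);  λ_3+ρ ↦ (0, 8, 1, 5, 2);  λ_4+ρ ↦ (1, 8, 4, 1, 2);  λ_5+ρ ↦ (0, 8, 1, 5, 2);  λ_6+ρ ↦ (1, 0, 3, 10, 3);  λ_7+ρ ↦ (1, 3, 3, 5, 7);  λ_8+ρ ↦ (0, 5, 5, 5, 0);  λ_9+ρ ↦ (1, 3, 3, 5, 7);  λ_10+ρ ↦ (0, 8, 1, 5, 2);  λ_11+ρ ↦ (1, 0, 3, 10, 3);  λ_12+ρ ↦ (0, 8, 1, 5, 2);  λ_13+ρ ↦ (0, 5, 5, 5, 0);  λ_14+ρ ↦ (1, 3, 3, 5, 7);  λ_15+ρ ↦ (1, 0, 3, 10, 3);  λ_16+ρ ↦ (0, 8, 1, 5, 2);  λ_17+ρ ↦ (1, 3, 3, 5, 7)

The 17 indices split into 5 linkage classes (same alcove rep ⇔ same W_19-dot-orbit):

[[1, 7, 9, 14, 17], [2, 6, 11, 15], [3, 5, 10, 12, 16], [4], [8, 13]]


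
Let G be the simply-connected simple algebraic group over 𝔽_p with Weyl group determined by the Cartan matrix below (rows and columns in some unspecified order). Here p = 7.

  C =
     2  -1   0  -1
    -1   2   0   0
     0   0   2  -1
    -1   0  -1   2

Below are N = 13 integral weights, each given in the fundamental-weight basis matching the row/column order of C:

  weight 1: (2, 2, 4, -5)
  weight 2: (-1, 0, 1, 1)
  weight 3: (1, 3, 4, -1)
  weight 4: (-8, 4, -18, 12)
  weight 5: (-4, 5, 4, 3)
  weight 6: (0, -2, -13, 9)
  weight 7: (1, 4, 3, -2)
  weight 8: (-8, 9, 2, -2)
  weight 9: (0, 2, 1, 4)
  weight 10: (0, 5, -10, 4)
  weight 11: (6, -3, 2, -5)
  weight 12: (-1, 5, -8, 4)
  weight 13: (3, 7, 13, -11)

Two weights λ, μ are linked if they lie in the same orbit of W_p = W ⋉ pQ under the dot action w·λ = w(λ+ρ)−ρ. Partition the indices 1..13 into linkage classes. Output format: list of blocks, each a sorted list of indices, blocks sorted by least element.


C ↔ A_4 under row/col permutation; |W(A_4)| = 120.

λ_j+ρ reflected into Ā_7 (⟨·,θ^∨⟩≤7); 4-tuples as given:

  λ_1 → (1, 2, 1, 3) · λ_2 → (0, 1, 2, 2) · λ_3 → (2, 0, 1, 0) · λ_4 → (1, 2, 1, 3) · λ_5 → (1, 2, 0, 1) · λ_6 → (0, 1, 2, 3) · λ_7 → (1, 2, 0, 1) · λ_8 → (0, 1, 2, 2) · λ_9 → (0, 1, 2, 3) · λ_10 → (1, 2, 0, 1) · λ_11 → (1, 2, 1, 3) · λ_12 → (2, 0, 1, 0) · λ_13 → (1, 2, 0, 1)

Partition of {1..13} into 5 W_7-dot-orbits:

[[1, 4, 11], [2, 8], [3, 12], [5, 7, 10, 13], [6, 9]]


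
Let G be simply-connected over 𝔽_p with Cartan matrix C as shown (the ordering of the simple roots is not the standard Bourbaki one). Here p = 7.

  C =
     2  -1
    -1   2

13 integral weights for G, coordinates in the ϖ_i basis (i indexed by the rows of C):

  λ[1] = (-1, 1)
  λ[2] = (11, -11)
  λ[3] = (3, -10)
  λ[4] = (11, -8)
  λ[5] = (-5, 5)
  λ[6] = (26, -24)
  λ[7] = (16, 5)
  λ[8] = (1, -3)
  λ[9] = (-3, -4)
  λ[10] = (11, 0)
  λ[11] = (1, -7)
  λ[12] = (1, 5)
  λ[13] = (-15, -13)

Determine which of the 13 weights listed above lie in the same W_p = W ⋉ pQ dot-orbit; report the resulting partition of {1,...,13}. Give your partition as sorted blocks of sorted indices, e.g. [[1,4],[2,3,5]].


A_2 Cartan matrix, 2 simple roots permuted; ρ=(1,1).

Ā_7 reps of the 13 weights (A_2, coords as presented):

  λ_1 → (0, 2)
  λ_2 → (3, 2)
  λ_3 → (3, 2)
  λ_4 → (0, 2)
  λ_5 → (4, 2)
  λ_6 → (4, 2)
  λ_7 → (4, 2)
  λ_8 → (0, 2)
  λ_9 → (3, 2)
  λ_10 → (1, 5)
  λ_11 → (4, 2)
  λ_12 → (1, 5)
  λ_13 → (0, 2)

Linkage partition of the 13 weights (4 classes, p=7):

[[1, 4, 8, 13], [2, 3, 9], [5, 6, 7, 11], [10, 12]]


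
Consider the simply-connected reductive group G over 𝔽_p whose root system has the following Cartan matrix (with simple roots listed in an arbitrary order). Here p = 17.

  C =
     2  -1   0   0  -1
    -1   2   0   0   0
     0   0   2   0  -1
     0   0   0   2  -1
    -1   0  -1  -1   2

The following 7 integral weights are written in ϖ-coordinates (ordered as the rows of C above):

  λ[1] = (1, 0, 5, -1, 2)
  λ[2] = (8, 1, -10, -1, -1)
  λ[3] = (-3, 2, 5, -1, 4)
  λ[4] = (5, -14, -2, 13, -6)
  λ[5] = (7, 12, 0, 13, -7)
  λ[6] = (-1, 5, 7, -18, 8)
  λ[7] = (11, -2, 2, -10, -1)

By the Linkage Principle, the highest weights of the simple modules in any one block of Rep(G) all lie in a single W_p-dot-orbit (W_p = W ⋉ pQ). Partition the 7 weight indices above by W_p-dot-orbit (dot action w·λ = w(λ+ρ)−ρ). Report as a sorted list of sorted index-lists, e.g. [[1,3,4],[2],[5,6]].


Dynkin diagram of C (from the 8 off-diagonal −1 entries): D_5.

Ā_17 reps of the 7 weights (D_5, coords as presented):

    1: (2, 1, 6, 0, 3)
    2: (0, 2, 0, 9, 0)
    3: (2, 1, 6, 0, 3)
    4: (1, 0, 7, 4, 1)
    5: (1, 0, 7, 4, 1)
    6: (0, 2, 0, 9, 0)
    7: (2, 1, 6, 0, 3)

Partition of {1..7} into 3 W_17-dot-orbits:

[[1, 3, 7], [2, 6], [4, 5]]


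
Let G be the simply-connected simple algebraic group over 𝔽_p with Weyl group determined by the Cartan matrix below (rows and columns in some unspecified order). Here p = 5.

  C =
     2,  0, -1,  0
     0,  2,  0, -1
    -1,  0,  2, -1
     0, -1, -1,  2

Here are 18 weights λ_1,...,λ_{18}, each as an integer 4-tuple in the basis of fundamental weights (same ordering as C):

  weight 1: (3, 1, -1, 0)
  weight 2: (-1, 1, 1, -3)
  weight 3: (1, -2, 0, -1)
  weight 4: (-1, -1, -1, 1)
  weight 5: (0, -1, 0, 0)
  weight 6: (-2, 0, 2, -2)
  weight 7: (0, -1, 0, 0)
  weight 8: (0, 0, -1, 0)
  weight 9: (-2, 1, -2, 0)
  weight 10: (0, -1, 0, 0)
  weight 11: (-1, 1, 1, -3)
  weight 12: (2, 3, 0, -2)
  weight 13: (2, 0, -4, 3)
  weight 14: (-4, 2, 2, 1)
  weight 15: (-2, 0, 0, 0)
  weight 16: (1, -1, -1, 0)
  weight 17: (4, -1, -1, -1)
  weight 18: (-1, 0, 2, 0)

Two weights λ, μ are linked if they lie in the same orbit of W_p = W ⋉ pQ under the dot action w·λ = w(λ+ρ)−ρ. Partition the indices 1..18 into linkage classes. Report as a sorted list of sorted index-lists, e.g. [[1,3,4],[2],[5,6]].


Root system A_4: the 4×4 matrix C matches after relabeling.

Each λ_j+ρ reduced to Ā_5; 4-tuples below use C's row order:

  λ_1+ρ ↦ (2, 0, 0, 1) · λ_2+ρ ↦ (0, 0, 0, 2) · λ_3+ρ ↦ (2, 0, 0, 1) · λ_4+ρ ↦ (0, 0, 0, 2) · λ_5+ρ ↦ (1, 0, 1, 1) · λ_6+ρ ↦ (1, 0, 1, 1) · λ_7+ρ ↦ (1, 0, 1, 1) · λ_8+ρ ↦ (1, 1, 0, 1) · λ_9+ρ ↦ (1, 1, 0, 1) · λ_10+ρ ↦ (1, 0, 1, 1) · λ_11+ρ ↦ (0, 0, 0, 2) · λ_12+ρ ↦ (1, 1, 0, 1) · λ_13+ρ ↦ (0, 1, 3, 1) · λ_14+ρ ↦ (0, 0, 0, 2) · λ_15+ρ ↦ (1, 1, 0, 1) · λ_16+ρ ↦ (2, 0, 0, 1) · λ_17+ρ ↦ (5, 0, 0, 0) · λ_18+ρ ↦ (0, 1, 3, 1)

These 18 weights hit 6 W_5-dot-orbits; sizes (3, 4, 4, 4, 2, 1):

[[1, 3, 16], [2, 4, 11, 14], [5, 6, 7, 10], [8, 9, 12, 15], [13, 18], [17]]


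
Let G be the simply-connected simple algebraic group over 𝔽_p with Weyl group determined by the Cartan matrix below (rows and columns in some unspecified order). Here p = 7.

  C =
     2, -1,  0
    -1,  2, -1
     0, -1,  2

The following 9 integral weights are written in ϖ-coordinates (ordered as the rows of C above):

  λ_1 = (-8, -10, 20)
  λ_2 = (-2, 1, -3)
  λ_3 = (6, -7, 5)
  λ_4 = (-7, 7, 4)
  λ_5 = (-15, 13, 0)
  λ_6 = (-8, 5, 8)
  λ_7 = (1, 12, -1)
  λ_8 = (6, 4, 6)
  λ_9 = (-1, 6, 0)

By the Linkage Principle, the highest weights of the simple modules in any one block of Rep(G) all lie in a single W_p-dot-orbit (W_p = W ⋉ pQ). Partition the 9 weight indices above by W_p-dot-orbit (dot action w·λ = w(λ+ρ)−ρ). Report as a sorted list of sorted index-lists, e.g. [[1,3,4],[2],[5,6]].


Type A_3, rank 3, |W|=24; reorder rows/cols to standard.

λ_j+ρ reflected into Ā_7 (⟨·,θ^∨⟩≤7); 3-tuples as given:

  1: (0, 5, 0);  2: (0, 1, 1);  3: (1, 6, 0);  4: (0, 1, 1);  5: (1, 6, 0);  6: (1, 0, 1);  7: (1, 0, 1);  8: (0, 5, 0);  9: (1, 6, 0)

These 9 weights hit 4 W_7-dot-orbits; sizes (2, 2, 3, 2):

[[1, 8], [2, 4], [3, 5, 9], [6, 7]]


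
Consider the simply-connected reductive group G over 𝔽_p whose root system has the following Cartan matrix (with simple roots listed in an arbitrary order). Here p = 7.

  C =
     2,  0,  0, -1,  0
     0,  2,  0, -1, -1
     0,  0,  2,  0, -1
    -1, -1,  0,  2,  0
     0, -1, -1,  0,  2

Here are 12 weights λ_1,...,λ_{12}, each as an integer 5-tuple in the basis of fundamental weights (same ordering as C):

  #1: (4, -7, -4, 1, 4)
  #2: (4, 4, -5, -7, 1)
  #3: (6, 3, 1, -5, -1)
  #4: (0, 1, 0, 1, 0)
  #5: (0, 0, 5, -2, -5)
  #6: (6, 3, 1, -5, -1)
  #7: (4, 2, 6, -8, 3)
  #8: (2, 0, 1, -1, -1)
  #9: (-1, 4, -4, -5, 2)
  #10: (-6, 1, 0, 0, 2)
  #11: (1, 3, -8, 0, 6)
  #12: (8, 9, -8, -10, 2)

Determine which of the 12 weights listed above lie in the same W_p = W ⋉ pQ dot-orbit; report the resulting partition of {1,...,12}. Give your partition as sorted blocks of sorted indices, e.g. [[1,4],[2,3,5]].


Dynkin diagram of C (from the 8 off-diagonal −1 entries): A_5.

Ā_7 reps of the 12 weights (A_5, coords as presented):

    [1] (1, 2, 1, 2, 1)
    [2] (1, 2, 1, 2, 1)
    [3] (1, 0, 0, 4, 0)
    [4] (1, 2, 1, 2, 1)
    [5] (3, 1, 2, 0, 0)
    [6] (1, 0, 0, 4, 0)
    [7] (1, 0, 0, 4, 0)
    [8] (3, 1, 2, 0, 0)
    [9] (3, 1, 2, 0, 0)
    [10] (1, 2, 1, 2, 1)
    [11] (1, 0, 0, 4, 0)
    [12] (3, 1, 2, 0, 0)

3 distinct reps among the 12 weights ⇒ 3 W_7-linkage classes:

[[1, 2, 4, 10], [3, 6, 7, 11], [5, 8, 9, 12]]


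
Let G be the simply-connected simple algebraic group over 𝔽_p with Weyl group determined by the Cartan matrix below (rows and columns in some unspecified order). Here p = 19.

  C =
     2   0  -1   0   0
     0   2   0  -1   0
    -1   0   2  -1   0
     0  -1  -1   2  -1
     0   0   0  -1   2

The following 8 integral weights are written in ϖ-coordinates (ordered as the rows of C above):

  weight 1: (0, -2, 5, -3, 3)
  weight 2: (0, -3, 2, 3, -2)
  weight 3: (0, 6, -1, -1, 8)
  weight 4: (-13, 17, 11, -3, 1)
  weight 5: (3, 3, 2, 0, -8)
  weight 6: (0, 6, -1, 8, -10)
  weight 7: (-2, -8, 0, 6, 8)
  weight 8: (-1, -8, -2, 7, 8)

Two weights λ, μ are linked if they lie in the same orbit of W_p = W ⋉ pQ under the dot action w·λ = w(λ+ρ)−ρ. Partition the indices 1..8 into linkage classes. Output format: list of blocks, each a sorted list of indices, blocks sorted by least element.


C ↔ D_5 under row/col permutation; |W(D_5)| = 1920.

Each λ_j+ρ reduced to Ā_19; 5-tuples below use C's row order:

    [1] (1, 2, 3, 1, 1)
    [2] (1, 2, 3, 1, 1)
    [3] (1, 7, 0, 0, 9)
    [4] (1, 7, 0, 0, 9)
    [5] (1, 2, 3, 1, 1)
    [6] (1, 7, 0, 0, 9)
    [7] (1, 7, 0, 0, 9)
    [8] (1, 7, 0, 0, 9)

Linkage partition of the 8 weights (2 classes, p=19):

[[1, 2, 5], [3, 4, 6, 7, 8]]


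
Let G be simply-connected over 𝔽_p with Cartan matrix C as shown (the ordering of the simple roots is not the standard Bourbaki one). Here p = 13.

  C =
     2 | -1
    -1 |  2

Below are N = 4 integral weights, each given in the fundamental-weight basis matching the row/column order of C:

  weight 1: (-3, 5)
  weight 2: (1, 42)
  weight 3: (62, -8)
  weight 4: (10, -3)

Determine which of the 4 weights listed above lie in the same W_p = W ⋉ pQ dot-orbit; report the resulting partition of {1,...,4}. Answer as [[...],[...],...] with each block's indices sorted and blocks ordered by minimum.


Cartan matrix: type A_2 (|W|=6); un-permuting the 2 rows.

Folding the 4 weights λ_j+ρ into Ā_13 (reps in the given 2-coord order):

  1: (2, 4);  2: (2, 4);  3: (2, 4);  4: (9, 2)

Partition of {1..4} into 2 W_13-dot-orbits:

[[1, 2, 3], [4]]


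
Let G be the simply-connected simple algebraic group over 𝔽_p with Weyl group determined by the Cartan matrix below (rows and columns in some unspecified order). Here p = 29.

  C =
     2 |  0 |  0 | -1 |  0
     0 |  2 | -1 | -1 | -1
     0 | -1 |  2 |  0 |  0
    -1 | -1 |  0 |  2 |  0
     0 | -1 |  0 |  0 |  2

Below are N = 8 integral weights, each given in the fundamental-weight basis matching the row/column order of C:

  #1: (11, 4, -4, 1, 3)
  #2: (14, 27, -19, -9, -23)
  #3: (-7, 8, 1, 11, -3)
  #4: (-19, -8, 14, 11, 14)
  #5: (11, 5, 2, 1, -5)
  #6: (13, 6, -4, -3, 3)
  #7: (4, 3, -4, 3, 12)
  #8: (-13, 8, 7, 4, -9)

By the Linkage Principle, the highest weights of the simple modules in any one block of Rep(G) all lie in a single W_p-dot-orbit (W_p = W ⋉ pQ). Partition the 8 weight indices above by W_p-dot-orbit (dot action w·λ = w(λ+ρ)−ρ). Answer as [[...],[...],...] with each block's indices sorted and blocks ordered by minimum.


Type D_5, rank 5, |W|=1920; reorder rows/cols to standard.

Each λ_j+ρ reduced to Ā_29; 5-tuples below use C's row order:

    1: (12, 2, 3, 2, 4)
    2: (5, 6, 2, 1, 2)
    3: (5, 6, 2, 1, 2)
    4: (5, 6, 2, 1, 2)
    5: (12, 2, 3, 2, 4)
    6: (12, 2, 3, 2, 4)
    7: (5, 1, 3, 2, 13)
    8: (5, 6, 2, 1, 2)

3 distinct reps among the 8 weights ⇒ 3 W_29-linkage classes:

[[1, 5, 6], [2, 3, 4, 8], [7]]


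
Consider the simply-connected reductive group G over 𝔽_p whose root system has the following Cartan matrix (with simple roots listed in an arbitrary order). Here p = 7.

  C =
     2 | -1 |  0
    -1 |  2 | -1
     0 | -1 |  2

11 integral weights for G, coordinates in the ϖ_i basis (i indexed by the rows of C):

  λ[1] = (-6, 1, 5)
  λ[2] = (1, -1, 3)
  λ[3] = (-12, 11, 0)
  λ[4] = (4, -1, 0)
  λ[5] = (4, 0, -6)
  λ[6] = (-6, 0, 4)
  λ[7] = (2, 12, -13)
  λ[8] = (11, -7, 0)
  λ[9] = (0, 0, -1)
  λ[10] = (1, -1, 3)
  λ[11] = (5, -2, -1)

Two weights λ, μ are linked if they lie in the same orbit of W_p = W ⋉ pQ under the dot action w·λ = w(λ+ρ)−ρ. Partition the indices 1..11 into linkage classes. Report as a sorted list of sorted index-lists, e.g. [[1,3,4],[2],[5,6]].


Type A_3, rank 3, |W|=24; reorder rows/cols to standard.

λ_j+ρ reflected into Ā_7 (⟨·,θ^∨⟩≤7); 3-tuples as given:

  λ_1 → (1, 3, 2) · λ_2 → (2, 0, 4) · λ_3 → (1, 4, 1) · λ_4 → (5, 0, 1) · λ_5 → (1, 4, 1) · λ_6 → (1, 4, 1) · λ_7 → (1, 3, 2) · λ_8 → (1, 1, 0) · λ_9 → (1, 1, 0) · λ_10 → (2, 0, 4) · λ_11 → (5, 0, 1)

The 11 indices split into 5 linkage classes (same alcove rep ⇔ same W_7-dot-orbit):

[[1, 7], [2, 10], [3, 5, 6], [4, 11], [8, 9]]


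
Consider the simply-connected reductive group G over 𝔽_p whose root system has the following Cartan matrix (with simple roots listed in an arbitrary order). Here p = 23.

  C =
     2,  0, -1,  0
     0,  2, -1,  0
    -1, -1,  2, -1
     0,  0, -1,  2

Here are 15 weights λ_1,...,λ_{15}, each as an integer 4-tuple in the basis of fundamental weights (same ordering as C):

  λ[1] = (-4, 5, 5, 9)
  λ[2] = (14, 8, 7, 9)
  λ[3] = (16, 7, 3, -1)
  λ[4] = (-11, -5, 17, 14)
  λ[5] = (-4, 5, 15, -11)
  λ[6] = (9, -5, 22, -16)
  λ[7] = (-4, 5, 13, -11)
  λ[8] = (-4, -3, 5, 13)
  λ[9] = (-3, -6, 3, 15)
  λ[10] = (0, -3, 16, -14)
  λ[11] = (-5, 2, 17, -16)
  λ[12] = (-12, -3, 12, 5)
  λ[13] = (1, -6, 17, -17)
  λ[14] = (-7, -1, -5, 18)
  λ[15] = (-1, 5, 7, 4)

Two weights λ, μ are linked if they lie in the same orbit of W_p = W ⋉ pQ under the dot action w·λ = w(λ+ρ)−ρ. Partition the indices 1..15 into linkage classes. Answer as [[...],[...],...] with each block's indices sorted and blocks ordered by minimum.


C ↔ D_4 under row/col permutation; |W(D_4)| = 192.

Folding the 15 weights λ_j+ρ into Ā_23 (reps in the given 4-coord order):

    λ_1+ρ ↦ (3, 6, 1, 10)
    λ_2+ρ ↦ (0, 6, 4, 5)
    λ_3+ρ ↦ (11, 2, 0, 6)
    λ_4+ρ ↦ (0, 6, 4, 5)
    λ_5+ρ ↦ (3, 6, 1, 10)
    λ_6+ρ ↦ (0, 6, 4, 5)
    λ_7+ρ ↦ (3, 6, 1, 10)
    λ_8+ρ ↦ (3, 2, 1, 14)
    λ_9+ρ ↦ (1, 2, 2, 13)
    λ_10+ρ ↦ (1, 2, 2, 13)
    λ_11+ρ ↦ (3, 2, 1, 14)
    λ_12+ρ ↦ (11, 2, 0, 6)
    λ_13+ρ ↦ (1, 2, 2, 13)
    λ_14+ρ ↦ (0, 6, 4, 5)
    λ_15+ρ ↦ (0, 6, 4, 5)

Grouping the 15 weights by Ā_23-representative: 5 linkage classes.

[[1, 5, 7], [2, 4, 6, 14, 15], [3, 12], [8, 11], [9, 10, 13]]


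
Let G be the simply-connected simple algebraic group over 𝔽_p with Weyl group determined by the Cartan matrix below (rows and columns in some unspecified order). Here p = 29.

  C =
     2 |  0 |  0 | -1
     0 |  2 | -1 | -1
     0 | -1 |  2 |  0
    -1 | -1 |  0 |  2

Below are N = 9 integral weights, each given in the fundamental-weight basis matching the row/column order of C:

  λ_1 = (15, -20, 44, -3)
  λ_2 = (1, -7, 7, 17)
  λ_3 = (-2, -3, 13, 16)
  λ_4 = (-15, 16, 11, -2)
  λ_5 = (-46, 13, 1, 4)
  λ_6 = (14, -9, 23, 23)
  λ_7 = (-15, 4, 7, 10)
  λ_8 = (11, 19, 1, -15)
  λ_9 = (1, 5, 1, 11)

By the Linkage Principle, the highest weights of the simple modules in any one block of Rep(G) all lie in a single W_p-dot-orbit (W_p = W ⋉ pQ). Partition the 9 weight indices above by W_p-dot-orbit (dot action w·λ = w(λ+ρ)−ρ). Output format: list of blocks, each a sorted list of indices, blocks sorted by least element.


Dynkin diagram of C (from the 6 off-diagonal −1 entries): A_4.

Folding the 9 weights λ_j+ρ into Ā_29 (reps in the given 4-coord order):

  1: (11, 2, 8, 3) · 2: (2, 6, 2, 12) · 3: (1, 2, 12, 14) · 4: (1, 2, 12, 14) · 5: (11, 2, 8, 3) · 6: (11, 2, 8, 3) · 7: (11, 2, 8, 3) · 8: (2, 6, 2, 12) · 9: (2, 6, 2, 12)

These 9 weights hit 3 W_29-dot-orbits; sizes (4, 3, 2):

[[1, 5, 6, 7], [2, 8, 9], [3, 4]]


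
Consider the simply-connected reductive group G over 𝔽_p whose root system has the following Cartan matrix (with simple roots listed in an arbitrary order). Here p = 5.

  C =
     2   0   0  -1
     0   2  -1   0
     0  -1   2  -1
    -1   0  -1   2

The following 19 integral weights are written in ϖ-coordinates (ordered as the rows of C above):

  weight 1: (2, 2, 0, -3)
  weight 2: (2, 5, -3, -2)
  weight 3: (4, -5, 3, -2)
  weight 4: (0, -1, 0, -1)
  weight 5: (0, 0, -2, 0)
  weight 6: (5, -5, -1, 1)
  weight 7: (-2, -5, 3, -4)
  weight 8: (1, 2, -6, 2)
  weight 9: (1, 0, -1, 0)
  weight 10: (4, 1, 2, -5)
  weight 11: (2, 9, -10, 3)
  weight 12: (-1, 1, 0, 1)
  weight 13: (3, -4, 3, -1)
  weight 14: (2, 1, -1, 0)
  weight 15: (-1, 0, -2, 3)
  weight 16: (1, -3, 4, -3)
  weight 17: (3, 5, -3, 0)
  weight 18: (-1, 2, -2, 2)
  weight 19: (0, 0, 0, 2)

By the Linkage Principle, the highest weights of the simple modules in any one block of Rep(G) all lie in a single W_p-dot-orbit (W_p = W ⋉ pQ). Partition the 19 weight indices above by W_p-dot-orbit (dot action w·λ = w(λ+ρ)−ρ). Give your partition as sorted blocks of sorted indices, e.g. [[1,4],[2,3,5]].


Root system A_4: the 4×4 matrix C matches after relabeling.

λ_j+ρ reflected into Ā_5 (⟨·,θ^∨⟩≤5); 4-tuples as given:

    1: (1, 2, 1, 1)
    2: (1, 2, 1, 1)
    3: (1, 0, 1, 0)
    4: (1, 0, 1, 0)
    5: (1, 0, 1, 0)
    6: (1, 2, 1, 1)
    7: (0, 0, 1, 3)
    8: (0, 2, 1, 2)
    9: (2, 1, 0, 1)
    10: (0, 0, 1, 3)
    11: (1, 2, 0, 0)
    12: (0, 2, 1, 2)
    13: (1, 0, 1, 0)
    14: (2, 1, 0, 1)
    15: (0, 0, 1, 3)
    16: (0, 2, 1, 2)
    17: (1, 0, 1, 0)
    18: (0, 2, 1, 2)
    19: (0, 0, 1, 3)

Partition of {1..19} into 6 W_5-dot-orbits:

[[1, 2, 6], [3, 4, 5, 13, 17], [7, 10, 15, 19], [8, 12, 16, 18], [9, 14], [11]]


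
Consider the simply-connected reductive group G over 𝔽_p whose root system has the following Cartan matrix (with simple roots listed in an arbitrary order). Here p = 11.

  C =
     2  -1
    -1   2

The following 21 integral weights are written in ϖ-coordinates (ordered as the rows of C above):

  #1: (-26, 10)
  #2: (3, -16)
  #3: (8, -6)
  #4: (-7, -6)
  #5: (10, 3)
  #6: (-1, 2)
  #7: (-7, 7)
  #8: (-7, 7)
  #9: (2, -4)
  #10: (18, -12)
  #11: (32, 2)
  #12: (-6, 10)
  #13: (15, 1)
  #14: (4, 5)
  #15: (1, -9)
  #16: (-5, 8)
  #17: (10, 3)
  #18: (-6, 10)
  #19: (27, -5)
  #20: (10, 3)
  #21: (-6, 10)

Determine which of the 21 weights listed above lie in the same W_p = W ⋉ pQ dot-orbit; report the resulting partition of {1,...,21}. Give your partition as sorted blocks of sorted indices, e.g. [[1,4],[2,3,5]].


Type A_2, rank 2, |W|=6; reorder rows/cols to standard.

λ_j+ρ reflected into Ā_11 (⟨·,θ^∨⟩≤11); 2-tuples as given:

  [1] (0, 3) · [2] (7, 0) · [3] (4, 5) · [4] (5, 6) · [5] (7, 0) · [6] (0, 3) · [7] (6, 2) · [8] (6, 2) · [9] (0, 3) · [10] (0, 3) · [11] (0, 3) · [12] (5, 6) · [13] (4, 5) · [14] (5, 6) · [15] (6, 2) · [16] (4, 5) · [17] (7, 0) · [18] (5, 6) · [19] (4, 5) · [20] (7, 0) · [21] (5, 6)

The 21 indices split into 5 linkage classes (same alcove rep ⇔ same W_11-dot-orbit):

[[1, 6, 9, 10, 11], [2, 5, 17, 20], [3, 13, 16, 19], [4, 12, 14, 18, 21], [7, 8, 15]]


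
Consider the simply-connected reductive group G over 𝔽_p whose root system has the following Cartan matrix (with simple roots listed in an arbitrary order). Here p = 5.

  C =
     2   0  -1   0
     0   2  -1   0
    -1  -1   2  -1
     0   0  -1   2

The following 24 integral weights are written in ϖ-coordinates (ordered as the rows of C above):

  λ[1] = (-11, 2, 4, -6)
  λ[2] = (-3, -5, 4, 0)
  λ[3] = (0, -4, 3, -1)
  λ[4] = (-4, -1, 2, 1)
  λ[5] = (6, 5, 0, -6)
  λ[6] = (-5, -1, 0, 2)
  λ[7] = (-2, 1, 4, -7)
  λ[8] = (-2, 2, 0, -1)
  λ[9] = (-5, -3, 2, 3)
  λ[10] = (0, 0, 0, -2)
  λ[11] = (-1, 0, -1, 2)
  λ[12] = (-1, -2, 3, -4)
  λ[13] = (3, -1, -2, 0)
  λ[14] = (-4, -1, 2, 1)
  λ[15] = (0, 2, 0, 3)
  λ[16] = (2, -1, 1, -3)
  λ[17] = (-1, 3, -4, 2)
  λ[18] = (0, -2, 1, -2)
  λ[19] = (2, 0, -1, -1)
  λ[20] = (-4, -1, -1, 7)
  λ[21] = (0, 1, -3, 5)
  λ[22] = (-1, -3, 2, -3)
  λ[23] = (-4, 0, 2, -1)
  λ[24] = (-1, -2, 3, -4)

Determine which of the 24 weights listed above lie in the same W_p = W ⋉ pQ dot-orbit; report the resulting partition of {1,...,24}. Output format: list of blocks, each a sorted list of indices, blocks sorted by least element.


Cartan matrix: type D_4 (|W|=192); un-permuting the 4 rows.

Ā_5 reps of the 24 weights (D_4, coords as presented):

    λ_1 → (3, 0, 0, 2)
    λ_2 → (1, 3, 0, 0)
    λ_3 → (1, 3, 0, 0)
    λ_4 → (3, 0, 0, 2)
    λ_5 → (2, 1, 1, 0)
    λ_6 → (1, 3, 0, 0)
    λ_7 → (0, 1, 0, 3)
    λ_8 → (1, 3, 0, 0)
    λ_9 → (1, 1, 0, 1)
    λ_10 → (1, 1, 0, 1)
    λ_11 → (0, 1, 0, 3)
    λ_12 → (0, 1, 0, 3)
    λ_13 → (3, 1, 0, 0)
    λ_14 → (3, 0, 0, 2)
    λ_15 → (3, 1, 0, 0)
    λ_16 → (3, 0, 0, 2)
    λ_17 → (3, 1, 0, 0)
    λ_18 → (1, 1, 0, 1)
    λ_19 → (3, 1, 0, 0)
    λ_20 → (3, 0, 0, 2)
    λ_21 → (0, 1, 0, 3)
    λ_22 → (1, 1, 0, 1)
    λ_23 → (3, 1, 0, 0)
    λ_24 → (0, 1, 0, 3)

The 24 indices split into 6 linkage classes (same alcove rep ⇔ same W_5-dot-orbit):

[[1, 4, 14, 16, 20], [2, 3, 6, 8], [5], [7, 11, 12, 21, 24], [9, 10, 18, 22], [13, 15, 17, 19, 23]]


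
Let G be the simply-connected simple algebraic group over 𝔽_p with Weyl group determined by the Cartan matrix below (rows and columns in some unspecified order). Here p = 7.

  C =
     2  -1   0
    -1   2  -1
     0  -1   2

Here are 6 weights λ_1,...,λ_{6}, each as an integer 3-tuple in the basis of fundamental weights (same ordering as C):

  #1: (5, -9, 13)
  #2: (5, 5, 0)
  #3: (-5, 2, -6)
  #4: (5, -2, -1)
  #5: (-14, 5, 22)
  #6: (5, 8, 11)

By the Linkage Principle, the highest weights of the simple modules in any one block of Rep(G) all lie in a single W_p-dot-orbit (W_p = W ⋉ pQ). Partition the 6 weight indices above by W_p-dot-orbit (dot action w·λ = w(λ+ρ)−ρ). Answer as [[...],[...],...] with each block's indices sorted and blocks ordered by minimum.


Cartan matrix: type A_3 (|W|=24); un-permuting the 3 rows.

λ_j+ρ reflected into Ā_7 (⟨·,θ^∨⟩≤7); 3-tuples as given:

  1: (5, 0, 1) · 2: (0, 1, 5) · 3: (2, 3, 1) · 4: (5, 0, 1) · 5: (5, 0, 1) · 6: (5, 0, 1)

Partition of {1..6} into 3 W_7-dot-orbits:

[[1, 4, 5, 6], [2], [3]]


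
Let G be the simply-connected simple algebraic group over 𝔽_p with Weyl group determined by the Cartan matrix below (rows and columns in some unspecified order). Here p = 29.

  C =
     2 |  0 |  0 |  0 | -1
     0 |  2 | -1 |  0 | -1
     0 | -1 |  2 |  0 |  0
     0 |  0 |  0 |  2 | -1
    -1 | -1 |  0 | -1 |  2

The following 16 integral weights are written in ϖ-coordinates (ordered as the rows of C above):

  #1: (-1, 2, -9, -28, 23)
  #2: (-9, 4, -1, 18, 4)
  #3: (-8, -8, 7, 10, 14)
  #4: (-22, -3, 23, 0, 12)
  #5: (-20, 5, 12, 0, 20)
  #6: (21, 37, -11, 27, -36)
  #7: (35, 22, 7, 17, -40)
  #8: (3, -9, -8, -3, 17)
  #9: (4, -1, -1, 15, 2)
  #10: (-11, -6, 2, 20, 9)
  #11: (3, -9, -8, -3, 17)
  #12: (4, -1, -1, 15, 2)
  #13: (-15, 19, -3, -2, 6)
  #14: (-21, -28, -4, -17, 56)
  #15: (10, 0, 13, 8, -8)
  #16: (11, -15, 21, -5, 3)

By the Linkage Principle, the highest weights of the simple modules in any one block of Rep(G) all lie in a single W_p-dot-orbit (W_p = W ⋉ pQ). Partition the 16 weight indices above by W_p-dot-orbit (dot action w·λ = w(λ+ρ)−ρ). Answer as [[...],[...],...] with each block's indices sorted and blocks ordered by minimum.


Type D_5, rank 5, |W|=1920; reorder rows/cols to standard.

Alcove-folded reps (p=29, 16 weights, presented ϖ-order):

    1: (5, 0, 0, 16, 3)
    2: (5, 0, 0, 16, 3)
    3: (7, 1, 1, 11, 1)
    4: (4, 6, 8, 2, 1)
    5: (7, 1, 1, 11, 1)
    6: (4, 6, 8, 2, 1)
    7: (7, 1, 1, 11, 1)
    8: (4, 6, 8, 2, 1)
    9: (5, 0, 0, 16, 3)
    10: (5, 0, 0, 16, 3)
    11: (4, 6, 8, 2, 1)
    12: (5, 0, 0, 16, 3)
    13: (6, 2, 2, 7, 1)
    14: (7, 1, 1, 11, 1)
    15: (4, 6, 8, 2, 1)
    16: (2, 0, 8, 10, 2)

5 distinct reps among the 16 weights ⇒ 5 W_29-linkage classes:

[[1, 2, 9, 10, 12], [3, 5, 7, 14], [4, 6, 8, 11, 15], [13], [16]]


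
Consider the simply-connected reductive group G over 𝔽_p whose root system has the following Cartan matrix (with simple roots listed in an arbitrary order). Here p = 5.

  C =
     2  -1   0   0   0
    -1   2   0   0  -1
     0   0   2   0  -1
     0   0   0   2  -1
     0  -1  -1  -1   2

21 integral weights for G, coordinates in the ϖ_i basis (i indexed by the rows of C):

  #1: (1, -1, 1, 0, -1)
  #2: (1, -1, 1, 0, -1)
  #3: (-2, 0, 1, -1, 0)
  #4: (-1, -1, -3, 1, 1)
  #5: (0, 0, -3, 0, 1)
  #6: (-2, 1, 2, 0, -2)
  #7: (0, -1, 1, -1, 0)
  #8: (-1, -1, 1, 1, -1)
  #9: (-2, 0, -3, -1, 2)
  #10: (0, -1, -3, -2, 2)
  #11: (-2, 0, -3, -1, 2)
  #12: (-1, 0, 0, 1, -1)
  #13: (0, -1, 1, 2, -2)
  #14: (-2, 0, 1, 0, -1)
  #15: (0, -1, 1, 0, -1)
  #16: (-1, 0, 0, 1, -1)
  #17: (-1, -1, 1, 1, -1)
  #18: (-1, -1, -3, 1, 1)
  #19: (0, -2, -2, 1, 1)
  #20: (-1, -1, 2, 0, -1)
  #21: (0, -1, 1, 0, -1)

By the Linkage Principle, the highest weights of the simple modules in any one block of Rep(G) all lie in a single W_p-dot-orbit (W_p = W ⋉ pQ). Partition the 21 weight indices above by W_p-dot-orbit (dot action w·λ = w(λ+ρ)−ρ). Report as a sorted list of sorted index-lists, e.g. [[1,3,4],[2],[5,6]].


Root system D_5: the 5×5 matrix C matches after relabeling.

λ_j+ρ reflected into Ā_5 (⟨·,θ^∨⟩≤5); 5-tuples as given:

    1: (2, 0, 2, 1, 0)
    2: (2, 0, 2, 1, 0)
    3: (1, 0, 2, 0, 1)
    4: (0, 0, 2, 2, 0)
    5: (1, 0, 2, 1, 0)
    6: (1, 0, 2, 0, 1)
    7: (1, 0, 2, 0, 1)
    8: (0, 0, 2, 2, 0)
    9: (1, 0, 2, 0, 1)
    10: (1, 0, 2, 1, 0)
    11: (1, 0, 2, 0, 1)
    12: (0, 1, 1, 2, 0)
    13: (0, 1, 1, 2, 0)
    14: (1, 0, 2, 1, 0)
    15: (1, 0, 2, 1, 0)
    16: (0, 1, 1, 2, 0)
    17: (0, 0, 2, 2, 0)
    18: (0, 0, 2, 2, 0)
    19: (0, 1, 1, 2, 0)
    20: (0, 0, 3, 1, 0)
    21: (1, 0, 2, 1, 0)

Linkage partition of the 21 weights (6 classes, p=5):

[[1, 2], [3, 6, 7, 9, 11], [4, 8, 17, 18], [5, 10, 14, 15, 21], [12, 13, 16, 19], [20]]


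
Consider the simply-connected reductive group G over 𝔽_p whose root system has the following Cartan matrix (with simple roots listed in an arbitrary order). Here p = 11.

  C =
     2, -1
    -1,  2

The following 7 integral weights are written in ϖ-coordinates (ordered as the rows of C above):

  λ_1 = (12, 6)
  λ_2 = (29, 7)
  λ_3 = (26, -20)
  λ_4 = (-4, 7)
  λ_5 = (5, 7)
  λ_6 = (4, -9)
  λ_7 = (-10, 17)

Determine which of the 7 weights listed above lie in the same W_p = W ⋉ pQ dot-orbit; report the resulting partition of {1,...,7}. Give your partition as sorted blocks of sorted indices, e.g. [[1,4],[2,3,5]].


Root system A_2: the 2×2 matrix C matches after relabeling.

Each λ_j+ρ reduced to Ā_11; 2-tuples below use C's row order:

  λ_1 → (2, 2) · λ_2 → (3, 5) · λ_3 → (3, 5) · λ_4 → (3, 5) · λ_5 → (3, 5) · λ_6 → (3, 5) · λ_7 → (2, 2)

These 7 weights hit 2 W_11-dot-orbits; sizes (2, 5):

[[1, 7], [2, 3, 4, 5, 6]]


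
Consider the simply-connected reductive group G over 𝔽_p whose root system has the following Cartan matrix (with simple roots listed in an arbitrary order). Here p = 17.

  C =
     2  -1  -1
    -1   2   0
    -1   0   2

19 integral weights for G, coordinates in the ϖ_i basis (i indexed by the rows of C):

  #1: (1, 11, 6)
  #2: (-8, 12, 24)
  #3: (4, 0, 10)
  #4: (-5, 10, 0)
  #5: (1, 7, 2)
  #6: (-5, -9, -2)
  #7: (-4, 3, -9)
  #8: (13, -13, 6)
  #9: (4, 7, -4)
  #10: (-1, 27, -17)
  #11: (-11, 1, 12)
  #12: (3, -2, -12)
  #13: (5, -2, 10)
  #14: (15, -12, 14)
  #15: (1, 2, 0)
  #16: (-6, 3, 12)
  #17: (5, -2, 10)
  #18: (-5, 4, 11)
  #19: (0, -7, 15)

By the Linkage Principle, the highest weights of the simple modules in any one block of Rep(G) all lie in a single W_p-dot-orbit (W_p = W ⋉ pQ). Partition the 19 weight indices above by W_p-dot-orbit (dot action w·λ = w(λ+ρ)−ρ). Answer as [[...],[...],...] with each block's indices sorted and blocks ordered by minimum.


Cartan matrix: type A_3 (|W|=24); un-permuting the 3 rows.

Each λ_j+ρ reduced to Ā_17; 3-tuples below use C's row order:

  1: (2, 8, 3)
  2: (1, 7, 3)
  3: (5, 1, 11)
  4: (1, 7, 3)
  5: (2, 8, 3)
  6: (4, 1, 8)
  7: (1, 7, 3)
  8: (2, 8, 3)
  9: (2, 8, 3)
  10: (5, 1, 11)
  11: (2, 8, 3)
  12: (1, 7, 3)
  13: (5, 1, 11)
  14: (2, 3, 1)
  15: (2, 3, 1)
  16: (4, 1, 8)
  17: (5, 1, 11)
  18: (4, 1, 8)
  19: (5, 1, 11)

Partition of {1..19} into 5 W_17-dot-orbits:

[[1, 5, 8, 9, 11], [2, 4, 7, 12], [3, 10, 13, 17, 19], [6, 16, 18], [14, 15]]


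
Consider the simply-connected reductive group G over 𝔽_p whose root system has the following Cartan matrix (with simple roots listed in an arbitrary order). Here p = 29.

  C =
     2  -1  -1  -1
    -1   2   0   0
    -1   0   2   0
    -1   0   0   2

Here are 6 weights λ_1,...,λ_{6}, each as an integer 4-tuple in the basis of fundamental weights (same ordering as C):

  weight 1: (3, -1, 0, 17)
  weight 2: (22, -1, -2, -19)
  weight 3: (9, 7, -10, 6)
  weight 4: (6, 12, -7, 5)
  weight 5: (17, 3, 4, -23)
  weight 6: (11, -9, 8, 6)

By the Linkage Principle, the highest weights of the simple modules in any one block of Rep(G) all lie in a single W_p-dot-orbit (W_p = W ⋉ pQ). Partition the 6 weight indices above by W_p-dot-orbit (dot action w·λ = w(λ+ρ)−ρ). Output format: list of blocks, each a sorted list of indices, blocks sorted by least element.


C ↔ D_4 under row/col permutation; |W(D_4)| = 192.

Folding the 6 weights λ_j+ρ into Ā_29 (reps in the given 4-coord order):

  1: (4, 0, 1, 18) · 2: (4, 0, 1, 18) · 3: (1, 8, 9, 7) · 4: (1, 13, 6, 6) · 5: (4, 0, 1, 18) · 6: (1, 8, 9, 7)

Grouping the 6 weights by Ā_29-representative: 3 linkage classes.

[[1, 2, 5], [3, 6], [4]]


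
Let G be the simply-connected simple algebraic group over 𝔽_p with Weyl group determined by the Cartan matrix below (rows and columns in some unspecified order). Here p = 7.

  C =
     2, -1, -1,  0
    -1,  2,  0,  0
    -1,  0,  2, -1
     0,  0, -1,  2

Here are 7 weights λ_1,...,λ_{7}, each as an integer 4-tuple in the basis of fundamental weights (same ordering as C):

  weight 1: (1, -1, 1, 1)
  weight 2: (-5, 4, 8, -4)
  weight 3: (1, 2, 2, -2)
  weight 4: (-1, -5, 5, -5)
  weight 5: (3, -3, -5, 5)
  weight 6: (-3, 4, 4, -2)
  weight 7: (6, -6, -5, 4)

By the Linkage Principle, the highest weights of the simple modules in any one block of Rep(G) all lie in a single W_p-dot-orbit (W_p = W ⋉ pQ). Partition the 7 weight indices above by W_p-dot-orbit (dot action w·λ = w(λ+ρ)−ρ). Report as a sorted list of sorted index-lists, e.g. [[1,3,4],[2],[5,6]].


Cartan matrix: type A_4 (|W|=120); un-permuting the 4 rows.

Each λ_j+ρ reduced to Ā_7; 4-tuples below use C's row order:

  1: (2, 0, 2, 2)
  2: (2, 2, 2, 0)
  3: (2, 2, 2, 0)
  4: (2, 0, 2, 2)
  5: (2, 0, 2, 2)
  6: (2, 2, 2, 0)
  7: (2, 2, 2, 0)

The 7 indices split into 2 linkage classes (same alcove rep ⇔ same W_7-dot-orbit):

[[1, 4, 5], [2, 3, 6, 7]]


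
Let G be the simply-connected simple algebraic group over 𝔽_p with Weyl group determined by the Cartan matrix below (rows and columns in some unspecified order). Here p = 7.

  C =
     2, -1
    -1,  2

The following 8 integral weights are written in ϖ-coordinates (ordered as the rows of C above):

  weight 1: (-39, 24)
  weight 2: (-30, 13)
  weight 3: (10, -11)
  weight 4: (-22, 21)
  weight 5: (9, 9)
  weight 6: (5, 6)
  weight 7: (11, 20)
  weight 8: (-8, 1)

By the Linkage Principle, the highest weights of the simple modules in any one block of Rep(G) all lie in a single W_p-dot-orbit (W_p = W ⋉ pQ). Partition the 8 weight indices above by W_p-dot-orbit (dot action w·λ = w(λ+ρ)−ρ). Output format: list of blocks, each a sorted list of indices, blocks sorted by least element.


A_2 Cartan matrix, 2 simple roots permuted; ρ=(1,1).

Each λ_j+ρ reduced to Ā_7; 2-tuples below use C's row order:

  λ_1 → (3, 3);  λ_2 → (0, 1);  λ_3 → (3, 3);  λ_4 → (0, 1);  λ_5 → (3, 3);  λ_6 → (0, 1);  λ_7 → (2, 5);  λ_8 → (2, 5)

Grouping the 8 weights by Ā_7-representative: 3 linkage classes.

[[1, 3, 5], [2, 4, 6], [7, 8]]


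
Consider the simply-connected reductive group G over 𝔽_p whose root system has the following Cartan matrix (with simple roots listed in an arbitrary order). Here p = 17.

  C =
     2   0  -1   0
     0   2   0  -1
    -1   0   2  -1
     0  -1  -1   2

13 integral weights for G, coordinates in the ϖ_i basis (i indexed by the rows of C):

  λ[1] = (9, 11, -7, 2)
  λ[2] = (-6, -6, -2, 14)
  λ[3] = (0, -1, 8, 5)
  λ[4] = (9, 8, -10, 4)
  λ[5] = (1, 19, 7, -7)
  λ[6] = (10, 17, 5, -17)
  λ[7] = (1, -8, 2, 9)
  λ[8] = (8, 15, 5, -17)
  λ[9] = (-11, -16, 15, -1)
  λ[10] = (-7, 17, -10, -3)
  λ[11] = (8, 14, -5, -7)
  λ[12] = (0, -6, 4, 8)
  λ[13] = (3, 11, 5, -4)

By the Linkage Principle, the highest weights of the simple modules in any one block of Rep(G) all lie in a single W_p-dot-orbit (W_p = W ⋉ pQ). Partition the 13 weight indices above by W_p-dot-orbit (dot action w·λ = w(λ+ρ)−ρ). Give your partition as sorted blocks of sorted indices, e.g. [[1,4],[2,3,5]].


C ↔ A_4 under row/col permutation; |W(A_4)| = 120.

Alcove-folded reps (p=17, 13 weights, presented ϖ-order):

    [1] (2, 7, 3, 3)
    [2] (1, 5, 5, 4)
    [3] (1, 0, 9, 6)
    [4] (1, 5, 5, 4)
    [5] (2, 7, 3, 3)
    [6] (1, 0, 9, 6)
    [7] (2, 7, 3, 3)
    [8] (1, 0, 9, 6)
    [9] (1, 0, 9, 6)
    [10] (1, 0, 9, 6)
    [11] (1, 5, 5, 4)
    [12] (1, 5, 5, 4)
    [13] (2, 7, 3, 3)

Partition of {1..13} into 3 W_17-dot-orbits:

[[1, 5, 7, 13], [2, 4, 11, 12], [3, 6, 8, 9, 10]]


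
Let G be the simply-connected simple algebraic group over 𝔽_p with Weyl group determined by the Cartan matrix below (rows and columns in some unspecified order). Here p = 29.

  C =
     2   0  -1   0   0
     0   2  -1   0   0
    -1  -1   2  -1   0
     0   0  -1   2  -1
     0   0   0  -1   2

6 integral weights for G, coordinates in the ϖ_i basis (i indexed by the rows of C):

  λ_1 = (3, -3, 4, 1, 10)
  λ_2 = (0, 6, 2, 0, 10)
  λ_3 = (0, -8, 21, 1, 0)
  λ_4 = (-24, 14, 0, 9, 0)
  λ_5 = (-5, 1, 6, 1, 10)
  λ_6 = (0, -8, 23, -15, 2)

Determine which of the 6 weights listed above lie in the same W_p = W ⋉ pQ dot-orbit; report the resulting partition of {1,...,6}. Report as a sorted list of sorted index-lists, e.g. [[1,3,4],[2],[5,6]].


Type D_5, rank 5, |W|=1920; reorder rows/cols to standard.

Alcove-folded reps (p=29, 6 weights, presented ϖ-order):

    λ_1 → (4, 2, 3, 2, 11)
    λ_2 → (1, 7, 3, 1, 11)
    λ_3 → (1, 7, 3, 1, 11)
    λ_4 → (1, 7, 3, 1, 11)
    λ_5 → (4, 2, 3, 2, 11)
    λ_6 → (1, 7, 3, 1, 11)

These 6 weights hit 2 W_29-dot-orbits; sizes (2, 4):

[[1, 5], [2, 3, 4, 6]]


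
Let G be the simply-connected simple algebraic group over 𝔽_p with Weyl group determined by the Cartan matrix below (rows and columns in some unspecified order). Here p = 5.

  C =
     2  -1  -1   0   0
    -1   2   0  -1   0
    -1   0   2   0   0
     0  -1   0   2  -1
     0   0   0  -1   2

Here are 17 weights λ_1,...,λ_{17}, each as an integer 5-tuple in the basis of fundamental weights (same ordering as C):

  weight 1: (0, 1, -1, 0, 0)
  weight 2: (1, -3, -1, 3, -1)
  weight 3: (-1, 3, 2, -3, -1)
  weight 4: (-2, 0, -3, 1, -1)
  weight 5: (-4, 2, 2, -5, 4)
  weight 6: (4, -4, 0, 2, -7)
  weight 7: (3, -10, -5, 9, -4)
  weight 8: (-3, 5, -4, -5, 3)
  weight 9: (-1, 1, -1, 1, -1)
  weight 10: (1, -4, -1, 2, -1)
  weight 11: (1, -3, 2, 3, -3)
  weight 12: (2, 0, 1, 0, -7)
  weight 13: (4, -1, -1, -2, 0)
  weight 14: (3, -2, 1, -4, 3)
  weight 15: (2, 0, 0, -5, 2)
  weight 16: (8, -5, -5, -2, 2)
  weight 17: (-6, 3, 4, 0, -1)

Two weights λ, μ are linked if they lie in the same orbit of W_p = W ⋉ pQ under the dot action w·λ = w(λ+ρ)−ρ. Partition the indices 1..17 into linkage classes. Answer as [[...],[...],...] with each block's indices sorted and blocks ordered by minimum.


Root system A_5: the 5×5 matrix C matches after relabeling.

Folding the 17 weights λ_j+ρ into Ā_5 (reps in the given 5-coord order):

  [1] (1, 2, 0, 1, 1);  [2] (0, 2, 0, 2, 0);  [3] (0, 2, 1, 0, 0);  [4] (0, 2, 1, 0, 0);  [5] (0, 3, 1, 0, 1);  [6] (0, 2, 0, 2, 0);  [7] (0, 2, 0, 2, 0);  [8] (0, 3, 1, 0, 1);  [9] (0, 2, 0, 2, 0);  [10] (0, 2, 1, 0, 0);  [11] (0, 2, 1, 0, 0);  [12] (0, 3, 1, 0, 1);  [13] (4, 1, 0, 0, 0);  [14] (0, 3, 1, 0, 1);  [15] (0, 3, 1, 0, 1);  [16] (0, 1, 0, 0, 2);  [17] (4, 1, 0, 0, 0)

6 distinct reps among the 17 weights ⇒ 6 W_5-linkage classes:

[[1], [2, 6, 7, 9], [3, 4, 10, 11], [5, 8, 12, 14, 15], [13, 17], [16]]


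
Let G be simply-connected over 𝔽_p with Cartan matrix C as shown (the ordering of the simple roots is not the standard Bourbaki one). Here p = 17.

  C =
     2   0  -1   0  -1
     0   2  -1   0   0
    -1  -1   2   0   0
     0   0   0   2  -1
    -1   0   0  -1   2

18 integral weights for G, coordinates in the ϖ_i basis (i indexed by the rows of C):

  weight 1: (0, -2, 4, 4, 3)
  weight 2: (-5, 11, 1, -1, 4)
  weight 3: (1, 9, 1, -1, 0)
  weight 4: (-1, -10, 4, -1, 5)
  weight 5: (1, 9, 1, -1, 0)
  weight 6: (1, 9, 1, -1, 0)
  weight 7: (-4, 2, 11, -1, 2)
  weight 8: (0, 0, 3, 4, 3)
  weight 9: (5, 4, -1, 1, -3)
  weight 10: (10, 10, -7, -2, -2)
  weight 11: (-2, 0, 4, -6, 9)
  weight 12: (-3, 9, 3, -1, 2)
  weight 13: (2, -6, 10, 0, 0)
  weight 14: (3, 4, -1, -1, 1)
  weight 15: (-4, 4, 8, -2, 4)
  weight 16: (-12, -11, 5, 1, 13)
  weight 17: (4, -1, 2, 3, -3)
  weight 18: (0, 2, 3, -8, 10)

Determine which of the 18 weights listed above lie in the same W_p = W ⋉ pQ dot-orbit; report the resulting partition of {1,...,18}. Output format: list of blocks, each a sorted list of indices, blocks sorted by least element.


Root system A_5: the 5×5 matrix C matches after relabeling.

Each λ_j+ρ reduced to Ā_17; 5-tuples below use C's row order:

  [1] (1, 1, 4, 5, 4);  [2] (2, 10, 2, 0, 1);  [3] (2, 10, 2, 0, 1);  [4] (4, 5, 0, 0, 2);  [5] (2, 10, 2, 0, 1);  [6] (2, 10, 2, 0, 1);  [7] (3, 3, 9, 0, 0);  [8] (1, 1, 4, 5, 4);  [9] (4, 5, 0, 0, 2);  [10] (3, 5, 6, 1, 1);  [11] (1, 1, 4, 5, 4);  [12] (2, 10, 2, 0, 1);  [13] (3, 5, 6, 1, 1);  [14] (4, 5, 0, 0, 2);  [15] (3, 5, 6, 1, 1);  [16] (3, 5, 6, 1, 1);  [17] (3, 0, 3, 2, 2);  [18] (1, 1, 4, 5, 4)

Linkage partition of the 18 weights (6 classes, p=17):

[[1, 8, 11, 18], [2, 3, 5, 6, 12], [4, 9, 14], [7], [10, 13, 15, 16], [17]]
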